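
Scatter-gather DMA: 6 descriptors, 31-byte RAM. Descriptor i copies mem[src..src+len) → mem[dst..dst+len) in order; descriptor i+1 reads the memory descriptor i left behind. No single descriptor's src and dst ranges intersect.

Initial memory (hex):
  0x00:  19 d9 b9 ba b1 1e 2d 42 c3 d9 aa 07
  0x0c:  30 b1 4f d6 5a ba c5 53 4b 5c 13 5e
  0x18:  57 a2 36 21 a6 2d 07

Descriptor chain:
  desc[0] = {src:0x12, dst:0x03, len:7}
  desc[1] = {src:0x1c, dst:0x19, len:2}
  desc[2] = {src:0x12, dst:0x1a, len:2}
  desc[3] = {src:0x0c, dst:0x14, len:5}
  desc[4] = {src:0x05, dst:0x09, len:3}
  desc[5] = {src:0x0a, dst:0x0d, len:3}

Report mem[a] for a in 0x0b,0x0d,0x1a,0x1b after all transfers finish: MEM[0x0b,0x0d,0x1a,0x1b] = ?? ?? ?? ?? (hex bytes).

D0: mem[0x03..0x09] <- [c5 53 4b 5c 13 5e 57]
D1: mem[0x19..0x1a] <- [a6 2d]
D2: mem[0x1a..0x1b] <- [c5 53]
D3: mem[0x14..0x18] <- [30 b1 4f d6 5a]
D4: mem[0x09..0x0b] <- [4b 5c 13]
D5: mem[0x0d..0x0f] <- [5c 13 30]
query mem[0x0b]=0x13, mem[0x0d]=0x5c, mem[0x1a]=0xc5, mem[0x1b]=0x53

MEM[0x0b,0x0d,0x1a,0x1b] = 13 5c c5 53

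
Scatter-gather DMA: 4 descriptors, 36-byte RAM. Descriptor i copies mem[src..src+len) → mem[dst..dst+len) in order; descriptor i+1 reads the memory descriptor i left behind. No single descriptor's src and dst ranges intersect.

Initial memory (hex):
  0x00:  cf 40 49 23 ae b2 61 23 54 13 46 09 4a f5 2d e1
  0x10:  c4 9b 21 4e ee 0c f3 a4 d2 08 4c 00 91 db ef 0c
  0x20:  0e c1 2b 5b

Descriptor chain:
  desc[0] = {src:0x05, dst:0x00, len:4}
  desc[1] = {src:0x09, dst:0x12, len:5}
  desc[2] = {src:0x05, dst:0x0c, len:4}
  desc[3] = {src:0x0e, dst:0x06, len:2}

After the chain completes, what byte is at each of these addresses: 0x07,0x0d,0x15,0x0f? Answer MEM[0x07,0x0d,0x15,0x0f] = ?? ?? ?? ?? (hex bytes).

[0] 0x05->0x00 len=4 : b2 61 23 54
[1] 0x09->0x12 len=5 : 13 46 09 4a f5
[2] 0x05->0x0c len=4 : b2 61 23 54
[3] 0x0e->0x06 len=2 : 23 54
query mem[0x07]=0x54, mem[0x0d]=0x61, mem[0x15]=0x4a, mem[0x0f]=0x54

MEM[0x07,0x0d,0x15,0x0f] = 54 61 4a 54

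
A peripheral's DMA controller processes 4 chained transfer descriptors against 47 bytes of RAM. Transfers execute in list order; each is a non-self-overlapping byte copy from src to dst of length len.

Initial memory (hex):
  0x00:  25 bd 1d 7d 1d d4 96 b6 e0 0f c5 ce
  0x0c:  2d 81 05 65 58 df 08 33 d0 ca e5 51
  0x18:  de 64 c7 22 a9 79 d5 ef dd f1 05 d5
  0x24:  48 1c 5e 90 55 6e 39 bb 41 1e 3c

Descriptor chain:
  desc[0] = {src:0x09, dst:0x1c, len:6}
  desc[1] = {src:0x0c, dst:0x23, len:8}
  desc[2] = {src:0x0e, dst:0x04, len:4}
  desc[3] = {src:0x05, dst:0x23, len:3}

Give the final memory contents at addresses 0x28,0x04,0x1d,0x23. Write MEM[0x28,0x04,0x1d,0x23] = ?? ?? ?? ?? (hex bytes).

  after D0: wrote 6B at 0x1c = 0fc5ce2d8105
  after D1: wrote 8B at 0x23 = 2d81056558df0833
  after D2: wrote 4B at 0x04 = 056558df
  after D3: wrote 3B at 0x23 = 6558df
query mem[0x28]=0xdf, mem[0x04]=0x05, mem[0x1d]=0xc5, mem[0x23]=0x65

MEM[0x28,0x04,0x1d,0x23] = df 05 c5 65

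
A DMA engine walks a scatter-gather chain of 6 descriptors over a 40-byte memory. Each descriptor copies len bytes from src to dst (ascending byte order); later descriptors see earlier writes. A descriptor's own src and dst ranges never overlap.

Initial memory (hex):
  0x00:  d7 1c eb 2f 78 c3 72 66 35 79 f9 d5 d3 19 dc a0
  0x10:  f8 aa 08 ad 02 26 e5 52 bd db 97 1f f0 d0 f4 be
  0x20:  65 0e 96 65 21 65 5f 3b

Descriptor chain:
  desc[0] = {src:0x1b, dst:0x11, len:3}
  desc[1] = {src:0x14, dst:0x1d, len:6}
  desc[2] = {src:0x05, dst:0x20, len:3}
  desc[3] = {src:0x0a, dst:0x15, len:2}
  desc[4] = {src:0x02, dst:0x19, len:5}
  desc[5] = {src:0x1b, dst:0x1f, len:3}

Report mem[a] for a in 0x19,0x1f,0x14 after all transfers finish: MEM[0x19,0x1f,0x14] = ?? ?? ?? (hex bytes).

MEM[0x19,0x1f,0x14] = eb 78 02

D0: mem[0x11..0x13] <- [1f f0 d0]
D1: mem[0x1d..0x22] <- [02 26 e5 52 bd db]
D2: mem[0x20..0x22] <- [c3 72 66]
D3: mem[0x15..0x16] <- [f9 d5]
D4: mem[0x19..0x1d] <- [eb 2f 78 c3 72]
D5: mem[0x1f..0x21] <- [78 c3 72]
query mem[0x19]=0xeb, mem[0x1f]=0x78, mem[0x14]=0x02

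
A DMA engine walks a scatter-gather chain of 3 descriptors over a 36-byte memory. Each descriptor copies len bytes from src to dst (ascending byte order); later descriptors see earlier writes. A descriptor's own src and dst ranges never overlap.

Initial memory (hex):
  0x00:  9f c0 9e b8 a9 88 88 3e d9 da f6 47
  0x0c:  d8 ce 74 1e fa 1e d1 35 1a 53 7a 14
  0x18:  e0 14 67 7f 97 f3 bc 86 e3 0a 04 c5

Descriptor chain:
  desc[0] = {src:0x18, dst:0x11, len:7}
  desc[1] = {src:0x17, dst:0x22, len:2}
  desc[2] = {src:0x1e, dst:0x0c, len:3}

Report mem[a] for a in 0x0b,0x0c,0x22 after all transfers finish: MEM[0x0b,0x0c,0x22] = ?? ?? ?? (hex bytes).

MEM[0x0b,0x0c,0x22] = 47 bc bc

#0 dst[0x11+7] := {0xe0,0x14,0x67,0x7f,0x97,0xf3,0xbc}
#1 dst[0x22+2] := {0xbc,0xe0}
#2 dst[0x0c+3] := {0xbc,0x86,0xe3}
query mem[0x0b]=0x47, mem[0x0c]=0xbc, mem[0x22]=0xbc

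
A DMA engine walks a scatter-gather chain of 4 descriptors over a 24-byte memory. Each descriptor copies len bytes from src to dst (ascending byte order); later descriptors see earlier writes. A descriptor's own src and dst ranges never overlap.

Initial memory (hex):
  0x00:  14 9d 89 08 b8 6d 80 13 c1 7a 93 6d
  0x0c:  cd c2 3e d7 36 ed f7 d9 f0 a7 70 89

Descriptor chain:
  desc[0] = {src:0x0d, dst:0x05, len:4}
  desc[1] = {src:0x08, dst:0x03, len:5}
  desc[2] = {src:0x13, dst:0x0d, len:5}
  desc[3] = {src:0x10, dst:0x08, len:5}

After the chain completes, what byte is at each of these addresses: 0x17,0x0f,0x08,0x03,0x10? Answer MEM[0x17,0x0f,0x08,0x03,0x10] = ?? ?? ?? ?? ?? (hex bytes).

MEM[0x17,0x0f,0x08,0x03,0x10] = 89 a7 70 36 70

[0] 0x0d->0x05 len=4 : c2 3e d7 36
[1] 0x08->0x03 len=5 : 36 7a 93 6d cd
[2] 0x13->0x0d len=5 : d9 f0 a7 70 89
[3] 0x10->0x08 len=5 : 70 89 f7 d9 f0
query mem[0x17]=0x89, mem[0x0f]=0xa7, mem[0x08]=0x70, mem[0x03]=0x36, mem[0x10]=0x70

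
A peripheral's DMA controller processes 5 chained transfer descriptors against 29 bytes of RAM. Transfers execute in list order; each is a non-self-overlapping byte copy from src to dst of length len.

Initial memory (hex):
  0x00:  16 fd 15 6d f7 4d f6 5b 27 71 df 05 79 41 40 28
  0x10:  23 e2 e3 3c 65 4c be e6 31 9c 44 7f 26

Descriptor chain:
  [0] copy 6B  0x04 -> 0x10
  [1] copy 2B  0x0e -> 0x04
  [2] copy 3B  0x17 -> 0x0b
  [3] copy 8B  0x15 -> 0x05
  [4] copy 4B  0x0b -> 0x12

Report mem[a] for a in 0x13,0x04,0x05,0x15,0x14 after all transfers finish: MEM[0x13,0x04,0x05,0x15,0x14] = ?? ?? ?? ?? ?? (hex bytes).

MEM[0x13,0x04,0x05,0x15,0x14] = 26 40 71 40 9c

[0] 0x04->0x10 len=6 : f7 4d f6 5b 27 71
[1] 0x0e->0x04 len=2 : 40 28
[2] 0x17->0x0b len=3 : e6 31 9c
[3] 0x15->0x05 len=8 : 71 be e6 31 9c 44 7f 26
[4] 0x0b->0x12 len=4 : 7f 26 9c 40
query mem[0x13]=0x26, mem[0x04]=0x40, mem[0x05]=0x71, mem[0x15]=0x40, mem[0x14]=0x9c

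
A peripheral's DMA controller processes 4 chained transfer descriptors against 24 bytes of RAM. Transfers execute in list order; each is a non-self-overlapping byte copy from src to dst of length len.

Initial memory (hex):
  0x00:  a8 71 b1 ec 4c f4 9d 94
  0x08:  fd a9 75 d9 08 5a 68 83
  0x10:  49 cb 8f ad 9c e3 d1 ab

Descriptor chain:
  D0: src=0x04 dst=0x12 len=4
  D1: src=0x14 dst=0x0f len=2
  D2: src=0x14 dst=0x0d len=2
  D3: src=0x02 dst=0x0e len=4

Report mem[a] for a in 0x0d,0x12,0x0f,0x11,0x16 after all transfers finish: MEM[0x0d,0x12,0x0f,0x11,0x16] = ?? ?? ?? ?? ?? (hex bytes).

#0 dst[0x12+4] := {0x4c,0xf4,0x9d,0x94}
#1 dst[0x0f+2] := {0x9d,0x94}
#2 dst[0x0d+2] := {0x9d,0x94}
#3 dst[0x0e+4] := {0xb1,0xec,0x4c,0xf4}
query mem[0x0d]=0x9d, mem[0x12]=0x4c, mem[0x0f]=0xec, mem[0x11]=0xf4, mem[0x16]=0xd1

MEM[0x0d,0x12,0x0f,0x11,0x16] = 9d 4c ec f4 d1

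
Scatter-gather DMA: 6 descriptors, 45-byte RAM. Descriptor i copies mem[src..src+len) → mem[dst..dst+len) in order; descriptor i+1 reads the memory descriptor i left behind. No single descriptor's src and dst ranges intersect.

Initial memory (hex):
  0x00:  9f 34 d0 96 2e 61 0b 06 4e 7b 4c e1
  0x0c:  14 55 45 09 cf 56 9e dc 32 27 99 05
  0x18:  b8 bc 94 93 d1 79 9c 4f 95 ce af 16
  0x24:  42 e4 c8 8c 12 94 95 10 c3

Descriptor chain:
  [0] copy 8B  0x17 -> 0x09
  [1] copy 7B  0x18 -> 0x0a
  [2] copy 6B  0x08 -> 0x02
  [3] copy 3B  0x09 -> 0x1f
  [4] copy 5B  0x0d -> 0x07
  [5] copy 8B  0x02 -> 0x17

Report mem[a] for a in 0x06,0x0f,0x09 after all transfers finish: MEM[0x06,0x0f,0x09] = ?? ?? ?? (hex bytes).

MEM[0x06,0x0f,0x09] = 94 79 79

  after D0: wrote 8B at 0x09 = 05b8bc9493d1799c
  after D1: wrote 7B at 0x0a = b8bc9493d1799c
  after D2: wrote 6B at 0x02 = 4e05b8bc9493
  after D3: wrote 3B at 0x1f = 05b8bc
  after D4: wrote 5B at 0x07 = 93d1799c56
  after D5: wrote 8B at 0x17 = 4e05b8bc9493d179
query mem[0x06]=0x94, mem[0x0f]=0x79, mem[0x09]=0x79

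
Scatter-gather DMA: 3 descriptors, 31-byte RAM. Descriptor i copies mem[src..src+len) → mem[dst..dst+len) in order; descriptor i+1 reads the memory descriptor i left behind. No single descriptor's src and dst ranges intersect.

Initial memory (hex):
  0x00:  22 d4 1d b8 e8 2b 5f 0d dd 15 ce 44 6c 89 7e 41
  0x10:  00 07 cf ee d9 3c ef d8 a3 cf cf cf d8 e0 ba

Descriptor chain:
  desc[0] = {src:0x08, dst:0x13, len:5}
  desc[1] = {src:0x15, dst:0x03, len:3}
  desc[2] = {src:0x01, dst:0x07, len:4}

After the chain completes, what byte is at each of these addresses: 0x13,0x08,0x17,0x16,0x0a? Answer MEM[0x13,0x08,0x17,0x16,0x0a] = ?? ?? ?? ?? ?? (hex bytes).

MEM[0x13,0x08,0x17,0x16,0x0a] = dd 1d 6c 44 44

D0: mem[0x13..0x17] <- [dd 15 ce 44 6c]
D1: mem[0x03..0x05] <- [ce 44 6c]
D2: mem[0x07..0x0a] <- [d4 1d ce 44]
query mem[0x13]=0xdd, mem[0x08]=0x1d, mem[0x17]=0x6c, mem[0x16]=0x44, mem[0x0a]=0x44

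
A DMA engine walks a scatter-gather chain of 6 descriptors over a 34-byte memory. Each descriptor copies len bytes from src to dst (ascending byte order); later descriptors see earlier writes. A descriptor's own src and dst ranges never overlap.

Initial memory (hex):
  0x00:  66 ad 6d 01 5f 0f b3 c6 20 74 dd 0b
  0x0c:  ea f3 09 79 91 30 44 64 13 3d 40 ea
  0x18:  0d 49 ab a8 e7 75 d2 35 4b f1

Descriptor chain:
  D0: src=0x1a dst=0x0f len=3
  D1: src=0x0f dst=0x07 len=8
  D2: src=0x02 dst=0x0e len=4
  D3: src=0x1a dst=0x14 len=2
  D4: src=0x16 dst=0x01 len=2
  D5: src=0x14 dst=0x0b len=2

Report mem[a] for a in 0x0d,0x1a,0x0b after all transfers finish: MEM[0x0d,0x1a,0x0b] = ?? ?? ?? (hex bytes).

D0: mem[0x0f..0x11] <- [ab a8 e7]
D1: mem[0x07..0x0e] <- [ab a8 e7 44 64 13 3d 40]
D2: mem[0x0e..0x11] <- [6d 01 5f 0f]
D3: mem[0x14..0x15] <- [ab a8]
D4: mem[0x01..0x02] <- [40 ea]
D5: mem[0x0b..0x0c] <- [ab a8]
query mem[0x0d]=0x3d, mem[0x1a]=0xab, mem[0x0b]=0xab

MEM[0x0d,0x1a,0x0b] = 3d ab ab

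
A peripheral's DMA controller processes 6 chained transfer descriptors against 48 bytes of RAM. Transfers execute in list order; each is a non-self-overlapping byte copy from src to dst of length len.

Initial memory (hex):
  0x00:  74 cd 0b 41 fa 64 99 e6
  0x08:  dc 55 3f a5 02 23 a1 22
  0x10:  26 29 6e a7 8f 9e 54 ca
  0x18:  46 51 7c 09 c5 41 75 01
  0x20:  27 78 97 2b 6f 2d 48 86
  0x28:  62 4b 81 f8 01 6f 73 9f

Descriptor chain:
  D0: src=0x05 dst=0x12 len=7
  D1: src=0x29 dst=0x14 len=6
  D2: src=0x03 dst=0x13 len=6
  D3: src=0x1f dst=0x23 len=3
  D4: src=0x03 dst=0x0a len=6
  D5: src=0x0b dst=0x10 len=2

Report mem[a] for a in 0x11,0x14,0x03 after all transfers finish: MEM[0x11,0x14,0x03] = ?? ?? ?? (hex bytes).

MEM[0x11,0x14,0x03] = 64 fa 41

  after D0: wrote 7B at 0x12 = 6499e6dc553fa5
  after D1: wrote 6B at 0x14 = 4b81f8016f73
  after D2: wrote 6B at 0x13 = 41fa6499e6dc
  after D3: wrote 3B at 0x23 = 012778
  after D4: wrote 6B at 0x0a = 41fa6499e6dc
  after D5: wrote 2B at 0x10 = fa64
query mem[0x11]=0x64, mem[0x14]=0xfa, mem[0x03]=0x41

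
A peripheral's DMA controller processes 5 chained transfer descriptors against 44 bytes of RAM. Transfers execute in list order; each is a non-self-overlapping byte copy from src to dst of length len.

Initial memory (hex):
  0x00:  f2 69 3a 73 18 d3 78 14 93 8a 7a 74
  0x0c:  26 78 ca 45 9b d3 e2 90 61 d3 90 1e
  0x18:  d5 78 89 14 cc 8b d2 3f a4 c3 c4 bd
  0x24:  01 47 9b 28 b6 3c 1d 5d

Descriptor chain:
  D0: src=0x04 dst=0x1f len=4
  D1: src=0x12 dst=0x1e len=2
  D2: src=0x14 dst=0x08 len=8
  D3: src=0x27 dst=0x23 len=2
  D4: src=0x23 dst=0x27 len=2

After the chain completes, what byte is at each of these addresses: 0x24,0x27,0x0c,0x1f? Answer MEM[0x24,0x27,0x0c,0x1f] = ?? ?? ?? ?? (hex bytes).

MEM[0x24,0x27,0x0c,0x1f] = b6 28 d5 90

  after D0: wrote 4B at 0x1f = 18d37814
  after D1: wrote 2B at 0x1e = e290
  after D2: wrote 8B at 0x08 = 61d3901ed5788914
  after D3: wrote 2B at 0x23 = 28b6
  after D4: wrote 2B at 0x27 = 28b6
query mem[0x24]=0xb6, mem[0x27]=0x28, mem[0x0c]=0xd5, mem[0x1f]=0x90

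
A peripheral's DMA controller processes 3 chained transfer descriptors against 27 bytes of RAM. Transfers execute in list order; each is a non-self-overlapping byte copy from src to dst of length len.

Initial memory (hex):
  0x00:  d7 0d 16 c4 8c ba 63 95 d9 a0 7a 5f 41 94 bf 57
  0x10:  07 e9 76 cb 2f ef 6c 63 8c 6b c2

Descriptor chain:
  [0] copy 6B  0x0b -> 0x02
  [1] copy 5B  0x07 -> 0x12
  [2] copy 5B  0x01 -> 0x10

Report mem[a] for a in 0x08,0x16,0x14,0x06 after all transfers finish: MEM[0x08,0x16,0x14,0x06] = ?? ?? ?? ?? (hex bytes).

D0: mem[0x02..0x07] <- [5f 41 94 bf 57 07]
D1: mem[0x12..0x16] <- [07 d9 a0 7a 5f]
D2: mem[0x10..0x14] <- [0d 5f 41 94 bf]
query mem[0x08]=0xd9, mem[0x16]=0x5f, mem[0x14]=0xbf, mem[0x06]=0x57

MEM[0x08,0x16,0x14,0x06] = d9 5f bf 57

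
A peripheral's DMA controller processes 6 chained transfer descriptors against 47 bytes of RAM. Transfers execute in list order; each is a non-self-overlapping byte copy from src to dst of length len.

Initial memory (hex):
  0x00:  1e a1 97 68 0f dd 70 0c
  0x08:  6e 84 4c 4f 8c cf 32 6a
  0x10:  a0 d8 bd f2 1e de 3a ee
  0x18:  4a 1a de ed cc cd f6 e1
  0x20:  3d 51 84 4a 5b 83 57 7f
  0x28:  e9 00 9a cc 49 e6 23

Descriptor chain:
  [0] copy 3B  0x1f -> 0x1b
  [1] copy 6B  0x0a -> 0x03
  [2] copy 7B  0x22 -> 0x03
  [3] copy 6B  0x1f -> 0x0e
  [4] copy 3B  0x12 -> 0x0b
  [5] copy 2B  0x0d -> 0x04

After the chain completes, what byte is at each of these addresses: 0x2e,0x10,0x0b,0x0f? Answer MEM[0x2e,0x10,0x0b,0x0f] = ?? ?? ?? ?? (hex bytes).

MEM[0x2e,0x10,0x0b,0x0f] = 23 51 4a 3d

  after D0: wrote 3B at 0x1b = e13d51
  after D1: wrote 6B at 0x03 = 4c4f8ccf326a
  after D2: wrote 7B at 0x03 = 844a5b83577fe9
  after D3: wrote 6B at 0x0e = e13d51844a5b
  after D4: wrote 3B at 0x0b = 4a5b1e
  after D5: wrote 2B at 0x04 = 1ee1
query mem[0x2e]=0x23, mem[0x10]=0x51, mem[0x0b]=0x4a, mem[0x0f]=0x3d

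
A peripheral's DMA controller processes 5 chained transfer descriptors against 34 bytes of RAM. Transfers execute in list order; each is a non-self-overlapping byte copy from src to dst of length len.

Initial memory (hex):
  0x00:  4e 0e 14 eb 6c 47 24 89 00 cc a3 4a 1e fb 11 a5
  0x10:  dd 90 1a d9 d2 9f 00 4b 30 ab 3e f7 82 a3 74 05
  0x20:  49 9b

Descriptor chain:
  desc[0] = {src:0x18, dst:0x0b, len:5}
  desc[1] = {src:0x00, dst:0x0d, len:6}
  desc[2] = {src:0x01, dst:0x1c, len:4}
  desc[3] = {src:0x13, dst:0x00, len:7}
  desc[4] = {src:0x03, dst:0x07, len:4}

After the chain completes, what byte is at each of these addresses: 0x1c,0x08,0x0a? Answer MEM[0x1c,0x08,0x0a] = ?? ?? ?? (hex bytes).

MEM[0x1c,0x08,0x0a] = 0e 4b ab

  after D0: wrote 5B at 0x0b = 30ab3ef782
  after D1: wrote 6B at 0x0d = 4e0e14eb6c47
  after D2: wrote 4B at 0x1c = 0e14eb6c
  after D3: wrote 7B at 0x00 = d9d29f004b30ab
  after D4: wrote 4B at 0x07 = 004b30ab
query mem[0x1c]=0x0e, mem[0x08]=0x4b, mem[0x0a]=0xab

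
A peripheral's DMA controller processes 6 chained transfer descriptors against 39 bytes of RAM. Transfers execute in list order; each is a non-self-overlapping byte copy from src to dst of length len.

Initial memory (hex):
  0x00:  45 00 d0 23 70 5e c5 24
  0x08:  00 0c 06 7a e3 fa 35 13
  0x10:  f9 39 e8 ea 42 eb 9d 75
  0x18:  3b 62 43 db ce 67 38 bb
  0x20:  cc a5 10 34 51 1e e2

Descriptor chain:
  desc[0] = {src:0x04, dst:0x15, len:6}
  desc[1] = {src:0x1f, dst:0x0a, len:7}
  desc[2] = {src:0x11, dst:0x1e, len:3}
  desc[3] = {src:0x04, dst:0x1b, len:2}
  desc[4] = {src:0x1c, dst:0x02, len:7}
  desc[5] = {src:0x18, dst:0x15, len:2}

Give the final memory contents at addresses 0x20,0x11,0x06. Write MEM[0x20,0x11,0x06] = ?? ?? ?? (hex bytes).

[0] 0x04->0x15 len=6 : 70 5e c5 24 00 0c
[1] 0x1f->0x0a len=7 : bb cc a5 10 34 51 1e
[2] 0x11->0x1e len=3 : 39 e8 ea
[3] 0x04->0x1b len=2 : 70 5e
[4] 0x1c->0x02 len=7 : 5e 67 39 e8 ea a5 10
[5] 0x18->0x15 len=2 : 24 00
query mem[0x20]=0xea, mem[0x11]=0x39, mem[0x06]=0xea

MEM[0x20,0x11,0x06] = ea 39 ea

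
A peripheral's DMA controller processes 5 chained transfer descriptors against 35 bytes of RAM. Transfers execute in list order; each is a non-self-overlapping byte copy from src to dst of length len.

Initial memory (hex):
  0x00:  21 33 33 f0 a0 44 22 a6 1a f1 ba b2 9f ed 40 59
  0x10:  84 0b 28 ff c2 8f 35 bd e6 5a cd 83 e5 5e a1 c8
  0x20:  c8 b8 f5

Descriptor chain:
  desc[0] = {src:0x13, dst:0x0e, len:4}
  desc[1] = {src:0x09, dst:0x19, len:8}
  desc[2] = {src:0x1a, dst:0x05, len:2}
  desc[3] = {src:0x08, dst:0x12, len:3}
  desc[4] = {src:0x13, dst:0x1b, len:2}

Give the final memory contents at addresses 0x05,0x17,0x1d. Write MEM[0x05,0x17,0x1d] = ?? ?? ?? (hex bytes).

MEM[0x05,0x17,0x1d] = ba bd ed

[0] 0x13->0x0e len=4 : ff c2 8f 35
[1] 0x09->0x19 len=8 : f1 ba b2 9f ed ff c2 8f
[2] 0x1a->0x05 len=2 : ba b2
[3] 0x08->0x12 len=3 : 1a f1 ba
[4] 0x13->0x1b len=2 : f1 ba
query mem[0x05]=0xba, mem[0x17]=0xbd, mem[0x1d]=0xed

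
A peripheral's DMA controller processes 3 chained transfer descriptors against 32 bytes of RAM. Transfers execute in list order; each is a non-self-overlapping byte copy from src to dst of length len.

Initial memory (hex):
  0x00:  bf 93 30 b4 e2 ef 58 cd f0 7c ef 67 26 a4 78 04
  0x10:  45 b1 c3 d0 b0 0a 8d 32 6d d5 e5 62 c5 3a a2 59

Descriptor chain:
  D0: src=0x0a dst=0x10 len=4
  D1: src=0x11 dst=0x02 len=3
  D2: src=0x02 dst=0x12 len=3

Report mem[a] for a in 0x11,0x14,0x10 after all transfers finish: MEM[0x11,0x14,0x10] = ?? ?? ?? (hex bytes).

MEM[0x11,0x14,0x10] = 67 a4 ef

[0] 0x0a->0x10 len=4 : ef 67 26 a4
[1] 0x11->0x02 len=3 : 67 26 a4
[2] 0x02->0x12 len=3 : 67 26 a4
query mem[0x11]=0x67, mem[0x14]=0xa4, mem[0x10]=0xef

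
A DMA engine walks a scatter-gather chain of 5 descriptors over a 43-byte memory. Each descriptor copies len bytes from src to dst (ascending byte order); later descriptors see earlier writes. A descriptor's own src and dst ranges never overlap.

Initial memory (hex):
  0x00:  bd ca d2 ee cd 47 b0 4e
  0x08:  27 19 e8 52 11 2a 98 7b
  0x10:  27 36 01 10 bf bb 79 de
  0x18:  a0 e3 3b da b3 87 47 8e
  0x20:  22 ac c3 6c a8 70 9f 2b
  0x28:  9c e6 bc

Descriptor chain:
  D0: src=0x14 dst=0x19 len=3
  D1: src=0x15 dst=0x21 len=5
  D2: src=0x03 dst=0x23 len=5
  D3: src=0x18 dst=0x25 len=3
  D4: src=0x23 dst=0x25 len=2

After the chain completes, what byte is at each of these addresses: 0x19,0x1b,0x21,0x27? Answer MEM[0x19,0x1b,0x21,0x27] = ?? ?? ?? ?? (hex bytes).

MEM[0x19,0x1b,0x21,0x27] = bf 79 bb bb

  after D0: wrote 3B at 0x19 = bfbb79
  after D1: wrote 5B at 0x21 = bb79dea0bf
  after D2: wrote 5B at 0x23 = eecd47b04e
  after D3: wrote 3B at 0x25 = a0bfbb
  after D4: wrote 2B at 0x25 = eecd
query mem[0x19]=0xbf, mem[0x1b]=0x79, mem[0x21]=0xbb, mem[0x27]=0xbb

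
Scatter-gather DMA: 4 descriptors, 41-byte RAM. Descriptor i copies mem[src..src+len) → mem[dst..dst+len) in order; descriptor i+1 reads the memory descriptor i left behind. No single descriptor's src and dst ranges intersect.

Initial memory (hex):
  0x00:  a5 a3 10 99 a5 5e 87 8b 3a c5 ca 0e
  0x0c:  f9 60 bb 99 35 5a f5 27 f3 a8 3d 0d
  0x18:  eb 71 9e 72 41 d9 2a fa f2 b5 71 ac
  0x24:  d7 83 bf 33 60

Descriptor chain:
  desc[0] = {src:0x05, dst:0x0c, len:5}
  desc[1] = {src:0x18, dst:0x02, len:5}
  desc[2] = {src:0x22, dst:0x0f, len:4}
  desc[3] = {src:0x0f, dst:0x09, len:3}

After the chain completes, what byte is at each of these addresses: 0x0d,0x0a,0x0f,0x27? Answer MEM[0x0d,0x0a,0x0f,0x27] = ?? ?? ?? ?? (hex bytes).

D0: mem[0x0c..0x10] <- [5e 87 8b 3a c5]
D1: mem[0x02..0x06] <- [eb 71 9e 72 41]
D2: mem[0x0f..0x12] <- [71 ac d7 83]
D3: mem[0x09..0x0b] <- [71 ac d7]
query mem[0x0d]=0x87, mem[0x0a]=0xac, mem[0x0f]=0x71, mem[0x27]=0x33

MEM[0x0d,0x0a,0x0f,0x27] = 87 ac 71 33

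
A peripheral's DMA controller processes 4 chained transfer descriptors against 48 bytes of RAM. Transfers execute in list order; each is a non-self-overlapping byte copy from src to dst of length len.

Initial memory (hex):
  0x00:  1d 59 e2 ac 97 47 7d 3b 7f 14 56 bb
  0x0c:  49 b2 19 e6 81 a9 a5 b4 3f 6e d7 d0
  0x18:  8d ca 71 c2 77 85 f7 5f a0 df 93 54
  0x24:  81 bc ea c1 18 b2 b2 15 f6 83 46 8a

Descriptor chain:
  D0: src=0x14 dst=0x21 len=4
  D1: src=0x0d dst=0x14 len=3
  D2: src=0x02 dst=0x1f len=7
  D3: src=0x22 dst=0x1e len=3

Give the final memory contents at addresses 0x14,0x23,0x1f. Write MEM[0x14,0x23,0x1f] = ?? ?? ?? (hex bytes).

#0 dst[0x21+4] := {0x3f,0x6e,0xd7,0xd0}
#1 dst[0x14+3] := {0xb2,0x19,0xe6}
#2 dst[0x1f+7] := {0xe2,0xac,0x97,0x47,0x7d,0x3b,0x7f}
#3 dst[0x1e+3] := {0x47,0x7d,0x3b}
query mem[0x14]=0xb2, mem[0x23]=0x7d, mem[0x1f]=0x7d

MEM[0x14,0x23,0x1f] = b2 7d 7d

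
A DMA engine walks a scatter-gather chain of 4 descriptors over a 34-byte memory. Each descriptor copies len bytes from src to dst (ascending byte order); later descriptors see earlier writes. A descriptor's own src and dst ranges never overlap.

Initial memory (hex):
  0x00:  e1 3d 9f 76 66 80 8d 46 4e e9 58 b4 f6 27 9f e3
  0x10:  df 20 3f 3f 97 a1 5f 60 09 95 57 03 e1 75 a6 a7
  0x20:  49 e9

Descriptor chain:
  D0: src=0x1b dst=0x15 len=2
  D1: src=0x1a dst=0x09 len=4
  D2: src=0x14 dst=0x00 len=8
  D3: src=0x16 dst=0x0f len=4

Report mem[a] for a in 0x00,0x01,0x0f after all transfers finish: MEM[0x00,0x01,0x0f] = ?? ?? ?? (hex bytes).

MEM[0x00,0x01,0x0f] = 97 03 e1

  after D0: wrote 2B at 0x15 = 03e1
  after D1: wrote 4B at 0x09 = 5703e175
  after D2: wrote 8B at 0x00 = 9703e16009955703
  after D3: wrote 4B at 0x0f = e1600995
query mem[0x00]=0x97, mem[0x01]=0x03, mem[0x0f]=0xe1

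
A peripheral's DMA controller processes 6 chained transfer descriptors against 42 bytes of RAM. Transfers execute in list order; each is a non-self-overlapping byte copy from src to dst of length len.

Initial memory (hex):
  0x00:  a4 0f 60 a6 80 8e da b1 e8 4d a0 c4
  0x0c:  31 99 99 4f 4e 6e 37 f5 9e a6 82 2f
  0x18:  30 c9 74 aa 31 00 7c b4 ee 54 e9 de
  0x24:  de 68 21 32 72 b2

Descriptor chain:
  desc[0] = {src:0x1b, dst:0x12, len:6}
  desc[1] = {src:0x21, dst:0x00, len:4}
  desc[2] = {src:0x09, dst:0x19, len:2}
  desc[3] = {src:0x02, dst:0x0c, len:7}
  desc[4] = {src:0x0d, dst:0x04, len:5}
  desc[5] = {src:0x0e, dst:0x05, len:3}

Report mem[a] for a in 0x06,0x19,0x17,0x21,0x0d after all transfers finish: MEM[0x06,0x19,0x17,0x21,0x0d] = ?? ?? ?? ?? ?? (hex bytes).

MEM[0x06,0x19,0x17,0x21,0x0d] = 8e 4d ee 54 de

[0] 0x1b->0x12 len=6 : aa 31 00 7c b4 ee
[1] 0x21->0x00 len=4 : 54 e9 de de
[2] 0x09->0x19 len=2 : 4d a0
[3] 0x02->0x0c len=7 : de de 80 8e da b1 e8
[4] 0x0d->0x04 len=5 : de 80 8e da b1
[5] 0x0e->0x05 len=3 : 80 8e da
query mem[0x06]=0x8e, mem[0x19]=0x4d, mem[0x17]=0xee, mem[0x21]=0x54, mem[0x0d]=0xde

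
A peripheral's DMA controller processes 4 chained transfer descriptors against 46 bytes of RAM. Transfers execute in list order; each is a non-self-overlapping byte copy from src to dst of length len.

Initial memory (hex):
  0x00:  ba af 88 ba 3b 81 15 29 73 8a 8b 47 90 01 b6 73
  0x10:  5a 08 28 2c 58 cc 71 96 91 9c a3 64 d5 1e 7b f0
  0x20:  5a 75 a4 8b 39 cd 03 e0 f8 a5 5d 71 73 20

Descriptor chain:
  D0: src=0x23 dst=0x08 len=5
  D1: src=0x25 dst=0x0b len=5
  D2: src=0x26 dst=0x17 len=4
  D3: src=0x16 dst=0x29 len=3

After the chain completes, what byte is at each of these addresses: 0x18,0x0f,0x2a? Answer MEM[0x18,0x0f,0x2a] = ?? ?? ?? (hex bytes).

[0] 0x23->0x08 len=5 : 8b 39 cd 03 e0
[1] 0x25->0x0b len=5 : cd 03 e0 f8 a5
[2] 0x26->0x17 len=4 : 03 e0 f8 a5
[3] 0x16->0x29 len=3 : 71 03 e0
query mem[0x18]=0xe0, mem[0x0f]=0xa5, mem[0x2a]=0x03

MEM[0x18,0x0f,0x2a] = e0 a5 03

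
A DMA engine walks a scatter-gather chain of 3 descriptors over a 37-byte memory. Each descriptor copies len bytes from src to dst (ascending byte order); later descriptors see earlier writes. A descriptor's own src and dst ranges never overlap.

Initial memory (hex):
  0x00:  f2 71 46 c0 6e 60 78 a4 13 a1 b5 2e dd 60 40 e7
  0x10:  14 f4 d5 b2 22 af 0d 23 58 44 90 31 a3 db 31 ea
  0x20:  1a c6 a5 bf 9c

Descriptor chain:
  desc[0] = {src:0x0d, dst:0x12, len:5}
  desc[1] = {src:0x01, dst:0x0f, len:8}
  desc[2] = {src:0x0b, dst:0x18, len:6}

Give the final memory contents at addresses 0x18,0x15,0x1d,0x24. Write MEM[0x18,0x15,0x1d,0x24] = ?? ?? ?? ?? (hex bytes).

D0: mem[0x12..0x16] <- [60 40 e7 14 f4]
D1: mem[0x0f..0x16] <- [71 46 c0 6e 60 78 a4 13]
D2: mem[0x18..0x1d] <- [2e dd 60 40 71 46]
query mem[0x18]=0x2e, mem[0x15]=0xa4, mem[0x1d]=0x46, mem[0x24]=0x9c

MEM[0x18,0x15,0x1d,0x24] = 2e a4 46 9c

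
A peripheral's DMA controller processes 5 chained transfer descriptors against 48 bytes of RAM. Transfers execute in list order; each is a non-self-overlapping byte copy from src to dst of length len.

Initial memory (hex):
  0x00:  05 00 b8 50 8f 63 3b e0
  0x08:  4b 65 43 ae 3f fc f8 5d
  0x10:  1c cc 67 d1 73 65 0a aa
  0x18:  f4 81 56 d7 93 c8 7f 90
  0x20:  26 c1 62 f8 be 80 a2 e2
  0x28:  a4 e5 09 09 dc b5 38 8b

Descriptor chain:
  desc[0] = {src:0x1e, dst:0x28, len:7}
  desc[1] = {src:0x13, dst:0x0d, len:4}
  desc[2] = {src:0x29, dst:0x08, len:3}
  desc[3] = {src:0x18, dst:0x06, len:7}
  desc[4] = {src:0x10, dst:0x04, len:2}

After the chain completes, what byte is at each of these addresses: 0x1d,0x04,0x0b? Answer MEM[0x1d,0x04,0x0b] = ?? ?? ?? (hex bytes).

#0 dst[0x28+7] := {0x7f,0x90,0x26,0xc1,0x62,0xf8,0xbe}
#1 dst[0x0d+4] := {0xd1,0x73,0x65,0x0a}
#2 dst[0x08+3] := {0x90,0x26,0xc1}
#3 dst[0x06+7] := {0xf4,0x81,0x56,0xd7,0x93,0xc8,0x7f}
#4 dst[0x04+2] := {0x0a,0xcc}
query mem[0x1d]=0xc8, mem[0x04]=0x0a, mem[0x0b]=0xc8

MEM[0x1d,0x04,0x0b] = c8 0a c8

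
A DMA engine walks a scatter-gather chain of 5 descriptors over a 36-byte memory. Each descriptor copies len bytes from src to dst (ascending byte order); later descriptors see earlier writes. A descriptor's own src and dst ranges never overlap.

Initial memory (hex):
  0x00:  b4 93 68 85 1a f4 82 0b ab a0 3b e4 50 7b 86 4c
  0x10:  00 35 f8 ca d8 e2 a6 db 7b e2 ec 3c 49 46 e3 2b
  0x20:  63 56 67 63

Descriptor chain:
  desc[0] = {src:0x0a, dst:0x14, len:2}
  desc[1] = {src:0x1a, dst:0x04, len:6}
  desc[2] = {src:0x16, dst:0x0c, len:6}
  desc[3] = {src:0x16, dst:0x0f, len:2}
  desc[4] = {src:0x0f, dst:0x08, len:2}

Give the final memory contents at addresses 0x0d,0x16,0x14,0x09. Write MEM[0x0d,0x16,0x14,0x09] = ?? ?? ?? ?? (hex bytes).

MEM[0x0d,0x16,0x14,0x09] = db a6 3b db

D0: mem[0x14..0x15] <- [3b e4]
D1: mem[0x04..0x09] <- [ec 3c 49 46 e3 2b]
D2: mem[0x0c..0x11] <- [a6 db 7b e2 ec 3c]
D3: mem[0x0f..0x10] <- [a6 db]
D4: mem[0x08..0x09] <- [a6 db]
query mem[0x0d]=0xdb, mem[0x16]=0xa6, mem[0x14]=0x3b, mem[0x09]=0xdb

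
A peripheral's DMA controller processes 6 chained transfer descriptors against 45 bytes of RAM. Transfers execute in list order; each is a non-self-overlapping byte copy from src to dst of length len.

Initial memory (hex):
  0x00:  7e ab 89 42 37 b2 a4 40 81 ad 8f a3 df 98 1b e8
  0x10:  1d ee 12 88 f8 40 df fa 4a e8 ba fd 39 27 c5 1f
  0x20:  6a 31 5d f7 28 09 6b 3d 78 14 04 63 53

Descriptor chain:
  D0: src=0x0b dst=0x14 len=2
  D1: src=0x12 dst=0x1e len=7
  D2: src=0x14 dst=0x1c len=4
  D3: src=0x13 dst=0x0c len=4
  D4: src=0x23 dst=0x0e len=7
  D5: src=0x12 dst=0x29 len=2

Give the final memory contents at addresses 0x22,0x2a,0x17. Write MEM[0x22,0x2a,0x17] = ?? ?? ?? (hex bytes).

#0 dst[0x14+2] := {0xa3,0xdf}
#1 dst[0x1e+7] := {0x12,0x88,0xa3,0xdf,0xdf,0xfa,0x4a}
#2 dst[0x1c+4] := {0xa3,0xdf,0xdf,0xfa}
#3 dst[0x0c+4] := {0x88,0xa3,0xdf,0xdf}
#4 dst[0x0e+7] := {0xfa,0x4a,0x09,0x6b,0x3d,0x78,0x14}
#5 dst[0x29+2] := {0x3d,0x78}
query mem[0x22]=0xdf, mem[0x2a]=0x78, mem[0x17]=0xfa

MEM[0x22,0x2a,0x17] = df 78 fa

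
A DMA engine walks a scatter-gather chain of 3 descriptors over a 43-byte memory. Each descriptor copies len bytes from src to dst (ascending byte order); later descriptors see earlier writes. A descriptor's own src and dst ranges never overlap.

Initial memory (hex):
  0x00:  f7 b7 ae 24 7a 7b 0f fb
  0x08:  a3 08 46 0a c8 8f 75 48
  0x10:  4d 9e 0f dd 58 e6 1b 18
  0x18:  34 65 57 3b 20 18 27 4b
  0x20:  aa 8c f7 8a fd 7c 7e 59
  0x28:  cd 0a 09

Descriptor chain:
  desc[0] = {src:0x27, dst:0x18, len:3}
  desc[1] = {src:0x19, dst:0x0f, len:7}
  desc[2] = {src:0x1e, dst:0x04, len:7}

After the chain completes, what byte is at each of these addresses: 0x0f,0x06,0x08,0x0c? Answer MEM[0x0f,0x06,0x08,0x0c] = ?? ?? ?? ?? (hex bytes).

MEM[0x0f,0x06,0x08,0x0c] = cd aa f7 c8

[0] 0x27->0x18 len=3 : 59 cd 0a
[1] 0x19->0x0f len=7 : cd 0a 3b 20 18 27 4b
[2] 0x1e->0x04 len=7 : 27 4b aa 8c f7 8a fd
query mem[0x0f]=0xcd, mem[0x06]=0xaa, mem[0x08]=0xf7, mem[0x0c]=0xc8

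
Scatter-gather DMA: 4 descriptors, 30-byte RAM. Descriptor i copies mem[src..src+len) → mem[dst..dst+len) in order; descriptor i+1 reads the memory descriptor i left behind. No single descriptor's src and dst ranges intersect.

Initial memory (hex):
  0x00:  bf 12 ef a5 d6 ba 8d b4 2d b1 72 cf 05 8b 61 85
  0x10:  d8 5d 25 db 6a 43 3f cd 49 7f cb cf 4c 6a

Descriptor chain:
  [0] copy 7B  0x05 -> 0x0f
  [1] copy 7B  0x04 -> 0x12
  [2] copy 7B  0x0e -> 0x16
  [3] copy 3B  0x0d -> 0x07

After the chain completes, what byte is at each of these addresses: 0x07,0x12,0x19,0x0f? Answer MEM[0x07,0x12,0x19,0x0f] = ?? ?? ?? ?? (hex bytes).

D0: mem[0x0f..0x15] <- [ba 8d b4 2d b1 72 cf]
D1: mem[0x12..0x18] <- [d6 ba 8d b4 2d b1 72]
D2: mem[0x16..0x1c] <- [61 ba 8d b4 d6 ba 8d]
D3: mem[0x07..0x09] <- [8b 61 ba]
query mem[0x07]=0x8b, mem[0x12]=0xd6, mem[0x19]=0xb4, mem[0x0f]=0xba

MEM[0x07,0x12,0x19,0x0f] = 8b d6 b4 ba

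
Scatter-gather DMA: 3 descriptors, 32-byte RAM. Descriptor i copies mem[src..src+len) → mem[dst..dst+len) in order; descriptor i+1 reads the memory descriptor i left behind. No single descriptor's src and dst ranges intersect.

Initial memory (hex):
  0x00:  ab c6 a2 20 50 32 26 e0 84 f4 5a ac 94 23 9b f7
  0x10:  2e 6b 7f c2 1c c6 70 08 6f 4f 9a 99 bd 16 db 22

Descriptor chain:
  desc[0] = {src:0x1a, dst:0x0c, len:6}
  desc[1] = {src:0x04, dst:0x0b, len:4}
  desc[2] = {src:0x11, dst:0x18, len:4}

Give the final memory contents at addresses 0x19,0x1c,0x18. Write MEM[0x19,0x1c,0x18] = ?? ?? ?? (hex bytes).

D0: mem[0x0c..0x11] <- [9a 99 bd 16 db 22]
D1: mem[0x0b..0x0e] <- [50 32 26 e0]
D2: mem[0x18..0x1b] <- [22 7f c2 1c]
query mem[0x19]=0x7f, mem[0x1c]=0xbd, mem[0x18]=0x22

MEM[0x19,0x1c,0x18] = 7f bd 22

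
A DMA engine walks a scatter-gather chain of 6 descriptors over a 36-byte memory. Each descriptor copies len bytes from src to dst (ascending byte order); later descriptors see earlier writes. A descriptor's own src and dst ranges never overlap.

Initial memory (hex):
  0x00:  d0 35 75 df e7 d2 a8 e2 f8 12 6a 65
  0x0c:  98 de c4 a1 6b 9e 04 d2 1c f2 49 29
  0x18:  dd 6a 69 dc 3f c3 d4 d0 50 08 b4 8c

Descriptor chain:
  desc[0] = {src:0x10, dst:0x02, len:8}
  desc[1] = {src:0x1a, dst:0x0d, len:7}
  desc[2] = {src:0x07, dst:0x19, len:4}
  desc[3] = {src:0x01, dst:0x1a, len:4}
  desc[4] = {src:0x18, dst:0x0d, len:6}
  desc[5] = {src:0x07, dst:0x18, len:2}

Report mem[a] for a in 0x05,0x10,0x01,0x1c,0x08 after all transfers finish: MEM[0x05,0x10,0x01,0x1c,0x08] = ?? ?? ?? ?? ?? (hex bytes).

#0 dst[0x02+8] := {0x6b,0x9e,0x04,0xd2,0x1c,0xf2,0x49,0x29}
#1 dst[0x0d+7] := {0x69,0xdc,0x3f,0xc3,0xd4,0xd0,0x50}
#2 dst[0x19+4] := {0xf2,0x49,0x29,0x6a}
#3 dst[0x1a+4] := {0x35,0x6b,0x9e,0x04}
#4 dst[0x0d+6] := {0xdd,0xf2,0x35,0x6b,0x9e,0x04}
#5 dst[0x18+2] := {0xf2,0x49}
query mem[0x05]=0xd2, mem[0x10]=0x6b, mem[0x01]=0x35, mem[0x1c]=0x9e, mem[0x08]=0x49

MEM[0x05,0x10,0x01,0x1c,0x08] = d2 6b 35 9e 49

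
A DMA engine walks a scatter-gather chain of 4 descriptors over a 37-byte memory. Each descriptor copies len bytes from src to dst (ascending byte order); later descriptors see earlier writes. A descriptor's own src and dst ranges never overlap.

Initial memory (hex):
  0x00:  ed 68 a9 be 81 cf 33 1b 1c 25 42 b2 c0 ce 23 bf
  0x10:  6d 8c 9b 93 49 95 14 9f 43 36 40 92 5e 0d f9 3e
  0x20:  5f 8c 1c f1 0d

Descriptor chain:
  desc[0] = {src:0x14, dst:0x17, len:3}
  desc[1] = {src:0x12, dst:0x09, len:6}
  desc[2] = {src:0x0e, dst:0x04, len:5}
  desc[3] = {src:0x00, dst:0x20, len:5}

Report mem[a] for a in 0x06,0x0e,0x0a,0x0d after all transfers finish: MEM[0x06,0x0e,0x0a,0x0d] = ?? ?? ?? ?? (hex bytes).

#0 dst[0x17+3] := {0x49,0x95,0x14}
#1 dst[0x09+6] := {0x9b,0x93,0x49,0x95,0x14,0x49}
#2 dst[0x04+5] := {0x49,0xbf,0x6d,0x8c,0x9b}
#3 dst[0x20+5] := {0xed,0x68,0xa9,0xbe,0x49}
query mem[0x06]=0x6d, mem[0x0e]=0x49, mem[0x0a]=0x93, mem[0x0d]=0x14

MEM[0x06,0x0e,0x0a,0x0d] = 6d 49 93 14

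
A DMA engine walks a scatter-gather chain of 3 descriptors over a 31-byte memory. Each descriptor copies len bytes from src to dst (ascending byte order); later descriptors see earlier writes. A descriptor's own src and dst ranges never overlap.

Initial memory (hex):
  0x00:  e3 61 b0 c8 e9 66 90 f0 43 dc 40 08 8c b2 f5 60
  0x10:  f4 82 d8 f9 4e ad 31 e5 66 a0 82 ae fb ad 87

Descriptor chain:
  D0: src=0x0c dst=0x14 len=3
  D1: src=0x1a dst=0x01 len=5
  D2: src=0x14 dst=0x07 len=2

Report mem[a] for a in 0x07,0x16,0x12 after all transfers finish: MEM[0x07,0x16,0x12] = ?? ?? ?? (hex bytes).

#0 dst[0x14+3] := {0x8c,0xb2,0xf5}
#1 dst[0x01+5] := {0x82,0xae,0xfb,0xad,0x87}
#2 dst[0x07+2] := {0x8c,0xb2}
query mem[0x07]=0x8c, mem[0x16]=0xf5, mem[0x12]=0xd8

MEM[0x07,0x16,0x12] = 8c f5 d8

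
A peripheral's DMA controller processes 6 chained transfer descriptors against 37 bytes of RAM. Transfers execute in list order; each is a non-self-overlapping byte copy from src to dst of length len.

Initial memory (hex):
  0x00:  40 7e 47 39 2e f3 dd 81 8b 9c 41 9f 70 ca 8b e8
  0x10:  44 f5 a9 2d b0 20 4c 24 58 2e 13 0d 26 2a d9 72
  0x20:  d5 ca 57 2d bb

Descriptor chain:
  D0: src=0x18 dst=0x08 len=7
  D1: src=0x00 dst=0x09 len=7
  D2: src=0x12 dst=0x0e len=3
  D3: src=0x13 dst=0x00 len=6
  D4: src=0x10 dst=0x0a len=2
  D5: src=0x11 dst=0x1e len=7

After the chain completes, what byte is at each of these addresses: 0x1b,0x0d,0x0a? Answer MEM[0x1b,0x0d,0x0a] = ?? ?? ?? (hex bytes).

[0] 0x18->0x08 len=7 : 58 2e 13 0d 26 2a d9
[1] 0x00->0x09 len=7 : 40 7e 47 39 2e f3 dd
[2] 0x12->0x0e len=3 : a9 2d b0
[3] 0x13->0x00 len=6 : 2d b0 20 4c 24 58
[4] 0x10->0x0a len=2 : b0 f5
[5] 0x11->0x1e len=7 : f5 a9 2d b0 20 4c 24
query mem[0x1b]=0x0d, mem[0x0d]=0x2e, mem[0x0a]=0xb0

MEM[0x1b,0x0d,0x0a] = 0d 2e b0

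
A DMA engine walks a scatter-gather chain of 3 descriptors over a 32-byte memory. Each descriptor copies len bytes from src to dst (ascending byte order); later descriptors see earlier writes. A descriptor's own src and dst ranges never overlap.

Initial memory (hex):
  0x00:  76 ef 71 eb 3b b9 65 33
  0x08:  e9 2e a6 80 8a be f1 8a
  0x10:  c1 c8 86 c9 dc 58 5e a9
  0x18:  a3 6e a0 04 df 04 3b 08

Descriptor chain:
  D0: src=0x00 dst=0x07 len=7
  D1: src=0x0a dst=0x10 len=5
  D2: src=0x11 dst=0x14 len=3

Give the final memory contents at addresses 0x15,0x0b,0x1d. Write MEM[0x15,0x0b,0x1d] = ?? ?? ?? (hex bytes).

MEM[0x15,0x0b,0x1d] = b9 3b 04

[0] 0x00->0x07 len=7 : 76 ef 71 eb 3b b9 65
[1] 0x0a->0x10 len=5 : eb 3b b9 65 f1
[2] 0x11->0x14 len=3 : 3b b9 65
query mem[0x15]=0xb9, mem[0x0b]=0x3b, mem[0x1d]=0x04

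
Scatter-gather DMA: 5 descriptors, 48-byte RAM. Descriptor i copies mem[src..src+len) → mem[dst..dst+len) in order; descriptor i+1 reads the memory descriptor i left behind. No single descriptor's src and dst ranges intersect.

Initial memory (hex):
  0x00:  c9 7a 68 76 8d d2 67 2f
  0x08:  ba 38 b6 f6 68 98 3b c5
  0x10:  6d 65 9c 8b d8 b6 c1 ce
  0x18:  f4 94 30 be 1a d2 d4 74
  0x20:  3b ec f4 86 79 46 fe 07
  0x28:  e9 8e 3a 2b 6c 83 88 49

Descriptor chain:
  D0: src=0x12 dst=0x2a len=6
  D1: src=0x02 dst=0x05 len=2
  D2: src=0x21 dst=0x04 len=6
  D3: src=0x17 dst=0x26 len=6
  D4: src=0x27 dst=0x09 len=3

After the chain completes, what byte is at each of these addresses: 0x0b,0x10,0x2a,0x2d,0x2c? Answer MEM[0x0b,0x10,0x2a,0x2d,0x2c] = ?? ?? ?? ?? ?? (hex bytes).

#0 dst[0x2a+6] := {0x9c,0x8b,0xd8,0xb6,0xc1,0xce}
#1 dst[0x05+2] := {0x68,0x76}
#2 dst[0x04+6] := {0xec,0xf4,0x86,0x79,0x46,0xfe}
#3 dst[0x26+6] := {0xce,0xf4,0x94,0x30,0xbe,0x1a}
#4 dst[0x09+3] := {0xf4,0x94,0x30}
query mem[0x0b]=0x30, mem[0x10]=0x6d, mem[0x2a]=0xbe, mem[0x2d]=0xb6, mem[0x2c]=0xd8

MEM[0x0b,0x10,0x2a,0x2d,0x2c] = 30 6d be b6 d8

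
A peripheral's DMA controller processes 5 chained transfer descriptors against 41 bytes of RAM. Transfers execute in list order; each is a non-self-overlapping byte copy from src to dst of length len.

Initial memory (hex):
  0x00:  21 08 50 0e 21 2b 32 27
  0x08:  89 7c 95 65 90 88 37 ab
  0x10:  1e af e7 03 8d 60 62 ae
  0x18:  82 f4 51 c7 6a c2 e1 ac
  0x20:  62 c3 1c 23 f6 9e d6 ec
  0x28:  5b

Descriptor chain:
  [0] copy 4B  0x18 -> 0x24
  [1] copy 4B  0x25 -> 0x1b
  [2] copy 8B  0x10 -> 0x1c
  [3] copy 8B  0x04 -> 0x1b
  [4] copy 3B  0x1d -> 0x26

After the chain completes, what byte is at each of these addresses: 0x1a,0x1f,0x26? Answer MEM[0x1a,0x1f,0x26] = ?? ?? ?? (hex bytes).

MEM[0x1a,0x1f,0x26] = 51 89 32

#0 dst[0x24+4] := {0x82,0xf4,0x51,0xc7}
#1 dst[0x1b+4] := {0xf4,0x51,0xc7,0x5b}
#2 dst[0x1c+8] := {0x1e,0xaf,0xe7,0x03,0x8d,0x60,0x62,0xae}
#3 dst[0x1b+8] := {0x21,0x2b,0x32,0x27,0x89,0x7c,0x95,0x65}
#4 dst[0x26+3] := {0x32,0x27,0x89}
query mem[0x1a]=0x51, mem[0x1f]=0x89, mem[0x26]=0x32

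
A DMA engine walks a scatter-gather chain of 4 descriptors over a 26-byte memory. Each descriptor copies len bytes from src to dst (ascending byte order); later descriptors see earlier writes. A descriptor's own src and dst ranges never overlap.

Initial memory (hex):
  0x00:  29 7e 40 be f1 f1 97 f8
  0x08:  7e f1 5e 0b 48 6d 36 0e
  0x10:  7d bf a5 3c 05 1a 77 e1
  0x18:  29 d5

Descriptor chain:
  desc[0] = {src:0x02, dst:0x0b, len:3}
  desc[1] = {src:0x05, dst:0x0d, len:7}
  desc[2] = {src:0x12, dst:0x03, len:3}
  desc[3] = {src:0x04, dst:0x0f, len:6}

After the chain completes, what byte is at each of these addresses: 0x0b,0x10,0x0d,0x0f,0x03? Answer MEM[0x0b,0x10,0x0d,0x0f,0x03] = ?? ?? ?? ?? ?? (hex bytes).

D0: mem[0x0b..0x0d] <- [40 be f1]
D1: mem[0x0d..0x13] <- [f1 97 f8 7e f1 5e 40]
D2: mem[0x03..0x05] <- [5e 40 05]
D3: mem[0x0f..0x14] <- [40 05 97 f8 7e f1]
query mem[0x0b]=0x40, mem[0x10]=0x05, mem[0x0d]=0xf1, mem[0x0f]=0x40, mem[0x03]=0x5e

MEM[0x0b,0x10,0x0d,0x0f,0x03] = 40 05 f1 40 5e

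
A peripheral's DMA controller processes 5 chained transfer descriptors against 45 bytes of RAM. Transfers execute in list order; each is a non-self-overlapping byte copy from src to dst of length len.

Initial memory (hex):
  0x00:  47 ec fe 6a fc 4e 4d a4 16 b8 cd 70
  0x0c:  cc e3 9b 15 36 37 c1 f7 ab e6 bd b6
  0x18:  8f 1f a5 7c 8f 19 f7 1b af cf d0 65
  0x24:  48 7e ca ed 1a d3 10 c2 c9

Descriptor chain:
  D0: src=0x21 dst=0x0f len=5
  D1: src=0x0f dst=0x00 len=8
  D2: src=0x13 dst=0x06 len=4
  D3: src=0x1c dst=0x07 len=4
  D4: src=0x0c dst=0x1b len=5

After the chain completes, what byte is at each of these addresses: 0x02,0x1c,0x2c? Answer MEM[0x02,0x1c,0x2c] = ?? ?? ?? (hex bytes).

D0: mem[0x0f..0x13] <- [cf d0 65 48 7e]
D1: mem[0x00..0x07] <- [cf d0 65 48 7e ab e6 bd]
D2: mem[0x06..0x09] <- [7e ab e6 bd]
D3: mem[0x07..0x0a] <- [8f 19 f7 1b]
D4: mem[0x1b..0x1f] <- [cc e3 9b cf d0]
query mem[0x02]=0x65, mem[0x1c]=0xe3, mem[0x2c]=0xc9

MEM[0x02,0x1c,0x2c] = 65 e3 c9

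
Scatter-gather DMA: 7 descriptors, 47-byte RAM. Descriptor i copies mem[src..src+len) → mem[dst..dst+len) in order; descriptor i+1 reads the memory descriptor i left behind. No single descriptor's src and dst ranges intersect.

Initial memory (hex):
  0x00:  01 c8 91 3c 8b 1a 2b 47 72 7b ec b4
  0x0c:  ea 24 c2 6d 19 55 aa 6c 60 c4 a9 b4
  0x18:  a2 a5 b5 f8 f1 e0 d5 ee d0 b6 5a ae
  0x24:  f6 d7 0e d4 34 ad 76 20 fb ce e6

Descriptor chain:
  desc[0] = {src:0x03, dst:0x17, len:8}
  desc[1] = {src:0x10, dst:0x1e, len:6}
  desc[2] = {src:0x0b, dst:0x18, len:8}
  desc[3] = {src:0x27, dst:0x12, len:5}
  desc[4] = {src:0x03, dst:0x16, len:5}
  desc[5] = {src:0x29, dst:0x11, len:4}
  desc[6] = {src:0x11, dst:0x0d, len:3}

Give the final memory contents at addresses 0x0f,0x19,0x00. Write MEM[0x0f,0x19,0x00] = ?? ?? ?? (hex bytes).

D0: mem[0x17..0x1e] <- [3c 8b 1a 2b 47 72 7b ec]
D1: mem[0x1e..0x23] <- [19 55 aa 6c 60 c4]
D2: mem[0x18..0x1f] <- [b4 ea 24 c2 6d 19 55 aa]
D3: mem[0x12..0x16] <- [d4 34 ad 76 20]
D4: mem[0x16..0x1a] <- [3c 8b 1a 2b 47]
D5: mem[0x11..0x14] <- [ad 76 20 fb]
D6: mem[0x0d..0x0f] <- [ad 76 20]
query mem[0x0f]=0x20, mem[0x19]=0x2b, mem[0x00]=0x01

MEM[0x0f,0x19,0x00] = 20 2b 01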